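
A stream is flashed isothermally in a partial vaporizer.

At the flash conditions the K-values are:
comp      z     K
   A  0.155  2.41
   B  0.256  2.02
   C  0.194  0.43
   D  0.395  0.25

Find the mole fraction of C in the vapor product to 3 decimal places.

y_C = 0.088

Iterate (Newton) starting at β = 0.5:
  β = 0.500: g = -0.3275, g' = -0.915 → β = 0.142
  β = 0.142: g = -0.0417, g' = -0.770 → β = 0.088
  β = 0.088: g = 0.0006, g' = -0.793 → β = 0.089
Converged at β = 0.089.
Compositions from xᵢ = zᵢ/(1+β(Kᵢ−1)), yᵢ = Kᵢxᵢ:
  A: x = 0.138, y = 0.332
  B: x = 0.235, y = 0.474
  C: x = 0.204, y = 0.088
  D: x = 0.423, y = 0.106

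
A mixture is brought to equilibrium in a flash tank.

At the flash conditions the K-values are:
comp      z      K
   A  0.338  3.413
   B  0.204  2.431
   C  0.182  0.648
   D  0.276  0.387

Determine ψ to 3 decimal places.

Material balance + equilibrium reduce to Σ zᵢ(Kᵢ−1)/(1+ψ(Kᵢ−1)) = 0.
Feasibility: ΣzᵢKᵢ = 1.874, Σzᵢ/Kᵢ = 1.177 — both > 1, two phases present.
Newton–Raphson from ψ = 0.5:
  ψ = 0.500: g = 0.2181, g' = -0.795 → ψ = 0.774
  ψ = 0.774: g = 0.0127, g' = -0.752 → ψ = 0.791
Converged at ψ = 0.791.

ψ = 0.791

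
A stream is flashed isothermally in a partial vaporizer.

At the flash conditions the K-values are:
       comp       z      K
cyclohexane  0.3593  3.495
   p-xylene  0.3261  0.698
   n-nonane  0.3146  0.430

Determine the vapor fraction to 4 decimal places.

ψ = 0.5478

Let ψ = V/F and solve Σ zᵢ(Kᵢ−1)/(1+ψ(Kᵢ−1)) = 0.
Check two-phase: ΣzᵢKᵢ = 1.6186 > 1 and Σzᵢ/Kᵢ = 1.3016 > 1, so g(0) = 0.6186 > 0 and g(1) = -0.3016 < 0.
Newton–Raphson from ψ = 0.53:
  ψ = 0.5300: g = 0.01182, g' = -0.6667 → ψ = 0.5477
  ψ = 0.5477: g = 0.00008, g' = -0.6581 → ψ = 0.5478
Converged at ψ = 0.5478.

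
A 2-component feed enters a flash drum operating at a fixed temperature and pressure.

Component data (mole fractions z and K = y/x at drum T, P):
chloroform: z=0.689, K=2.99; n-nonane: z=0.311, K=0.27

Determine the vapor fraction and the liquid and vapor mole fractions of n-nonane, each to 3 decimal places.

ψ = 0.788, x_n-nonane = 0.732, y_n-nonane = 0.198

Material balance + equilibrium reduce to Σ zᵢ(Kᵢ−1)/(1+ψ(Kᵢ−1)) = 0.
Check two-phase: ΣzᵢKᵢ = 2.144 > 1 and Σzᵢ/Kᵢ = 1.382 > 1, so g(0) = 1.144 > 0 and g(1) = -0.382 < 0.
Binary case is linear: z₁(K₁−1)(1+ψ(K₂−1)) + z₂(K₂−1)(1+ψ(K₁−1)) = 0
⇒ ψ = [z₁(K₁−1)+z₂(K₂−1)] / [−(K₁−1)(K₂−1)] = 1.1441/1.4527 = 0.788
Compositions from xᵢ = zᵢ/(1+ψ(Kᵢ−1)), yᵢ = Kᵢxᵢ:
  chloroform: x = 0.268, y = 0.802
  n-nonane: x = 0.732, y = 0.198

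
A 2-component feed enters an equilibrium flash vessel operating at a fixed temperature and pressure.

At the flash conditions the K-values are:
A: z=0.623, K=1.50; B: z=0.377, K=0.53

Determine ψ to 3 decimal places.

ψ = 0.572

Binary case is linear: z₁(K₁−1)(1+ψ(K₂−1)) + z₂(K₂−1)(1+ψ(K₁−1)) = 0
⇒ ψ = [z₁(K₁−1)+z₂(K₂−1)] / [−(K₁−1)(K₂−1)] = 0.1343/0.2350 = 0.572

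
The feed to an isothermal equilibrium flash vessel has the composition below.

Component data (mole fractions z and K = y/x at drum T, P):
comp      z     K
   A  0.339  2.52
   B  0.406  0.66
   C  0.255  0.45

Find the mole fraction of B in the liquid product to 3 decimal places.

Newton iteration, β⁰ = 0.5:
  β = 0.500: g = -0.0670, g' = -0.468 → β = 0.357
  β = 0.357: g = 0.0025, g' = -0.509 → β = 0.362
Converged at β = 0.362.
Compositions from xᵢ = zᵢ/(1+β(Kᵢ−1)), yᵢ = Kᵢxᵢ:
  A: x = 0.219, y = 0.551
  B: x = 0.463, y = 0.306
  C: x = 0.318, y = 0.143

x_B = 0.463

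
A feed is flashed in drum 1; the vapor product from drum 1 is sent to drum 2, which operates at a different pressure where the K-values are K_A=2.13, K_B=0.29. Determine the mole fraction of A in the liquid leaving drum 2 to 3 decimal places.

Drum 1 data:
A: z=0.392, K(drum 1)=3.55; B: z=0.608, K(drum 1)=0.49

x_A (drum 2) = 0.386

Drum 1:
Let ψ₁ = V/F and solve Σ zᵢ(Kᵢ−1)/(1+ψ₁(Kᵢ−1)) = 0.
Check two-phase: ΣzᵢKᵢ = 1.690 > 1 and Σzᵢ/Kᵢ = 1.351 > 1, so g(0) = 0.690 > 0 and g(1) = -0.351 < 0.
Newton–Raphson from ψ₁ = 0.5:
  ψ₁ = 0.500: g = 0.0232, g' = -0.777 → ψ₁ = 0.530
Converged at ψ₁ = 0.530.
Drum-1 compositions:
  A: x = 0.167, y = 0.592
  B: x = 0.833, y = 0.408
Drum-2 feed = drum-1 vapor: z₂ = (0.5917, 0.4083).
Drum 2:
Material balance + equilibrium reduce to Σ zᵢ(Kᵢ−1)/(1+ψ₂(Kᵢ−1)) = 0.
Check two-phase: ΣzᵢKᵢ = 1.379 > 1 and Σzᵢ/Kᵢ = 1.686 > 1, so g(0) = 0.379 > 0 and g(1) = -0.686 < 0.
Binary case is linear: z₁(K₁−1)(1+ψ₂(K₂−1)) + z₂(K₂−1)(1+ψ₂(K₁−1)) = 0
⇒ ψ₂ = [z₁(K₁−1)+z₂(K₂−1)] / [−(K₁−1)(K₂−1)] = 0.3787/0.8023 = 0.472
  A: x = 0.386, y = 0.822
  B: x = 0.614, y = 0.178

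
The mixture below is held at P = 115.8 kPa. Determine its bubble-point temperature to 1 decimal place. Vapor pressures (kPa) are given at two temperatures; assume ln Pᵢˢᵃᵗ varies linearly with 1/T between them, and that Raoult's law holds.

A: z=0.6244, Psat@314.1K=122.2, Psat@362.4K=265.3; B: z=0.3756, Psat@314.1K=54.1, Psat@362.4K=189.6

Bubble-point temperature: ΣzᵢPᵢˢᵃᵗ(T) = P. Interpolate ln Pᵢˢᵃᵗ = aᵢ + bᵢ/T.
  T = 314.1 K: ΣzᵢPᵢˢᵃᵗ = 96.62 kPa
  T = 362.4 K: ΣzᵢPᵢˢᵃᵗ = 236.87 kPa
  T = 338.2 K: ΣzᵢPᵢˢᵃᵗ = 155.22 kPa
  T = 326.1 K: ΣzᵢPᵢˢᵃᵗ = 123.24 kPa
  T = 320.1 K: ΣzᵢPᵢˢᵃᵗ = 109.33 kPa
  T = 323.1 K: ΣzᵢPᵢˢᵃᵗ = 116.13 kPa
  T = 321.6 K: ΣzᵢPᵢˢᵃᵗ = 112.69 kPa
Interpolating between 321.6 K and 323.1 K gives T ≈ 323.0 K.

T = 323.0 K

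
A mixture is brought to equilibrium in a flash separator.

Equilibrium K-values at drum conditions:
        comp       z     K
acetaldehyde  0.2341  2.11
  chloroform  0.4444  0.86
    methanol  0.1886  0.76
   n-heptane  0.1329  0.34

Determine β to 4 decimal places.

β = 0.2001

Rachford–Rice: g(β) = Σ zᵢ(Kᵢ−1)/(1+β(Kᵢ−1)) = 0.
Feasibility: ΣzᵢKᵢ = 1.0647, Σzᵢ/Kᵢ = 1.2667 — both > 1, two phases present.
Newton iteration, β⁰ = 0.5:
  β = 0.5000: g = -0.08214, g' = -0.2723 → β = 0.1984
  β = 0.1984: g = 0.00051, g' = -0.2916 → β = 0.2001
Converged at β = 0.2001.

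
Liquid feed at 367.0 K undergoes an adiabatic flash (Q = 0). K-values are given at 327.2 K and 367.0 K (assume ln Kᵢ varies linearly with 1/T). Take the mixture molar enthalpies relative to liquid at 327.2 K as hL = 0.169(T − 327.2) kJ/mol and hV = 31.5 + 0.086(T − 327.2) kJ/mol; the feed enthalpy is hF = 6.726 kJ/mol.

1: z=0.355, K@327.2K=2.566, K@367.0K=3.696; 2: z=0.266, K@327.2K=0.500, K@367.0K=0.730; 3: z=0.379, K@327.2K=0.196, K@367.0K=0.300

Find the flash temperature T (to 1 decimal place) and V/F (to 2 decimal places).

T = 334.8 K, V/F = 0.18

Adiabatic flash: solve Rachford–Rice at each trial T, then check hF = ψ·hV(T) + (1−ψ)·hL(T).
  T = 327.2 K: K = (2.566, 0.500, 0.196), RR gives ψ = 0.109, H_out = 3.440 kJ/mol
  T = 367.0 K: K = (3.696, 0.730, 0.300), RR gives ψ = 0.412, H_out = 18.337 kJ/mol
  T = 347.1 K: K = (3.112, 0.611, 0.245), RR gives ψ = 0.273, H_out = 11.499 kJ/mol
  T = 337.1 K: K = (2.833, 0.554, 0.220), RR gives ψ = 0.196, H_out = 7.675 kJ/mol
  T = 332.1 K: K = (2.697, 0.526, 0.208), RR gives ψ = 0.154, H_out = 5.605 kJ/mol
  T = 334.6 K: K = (2.764, 0.540, 0.214), RR gives ψ = 0.175, H_out = 6.656 kJ/mol
  T = 335.9 K: K = (2.800, 0.547, 0.217), RR gives ψ = 0.186, H_out = 7.189 kJ/mol
Linear interpolation between T = 334.6 (H_out = 6.656) and T = 335.9 (H_out = 7.189) on hF = 6.726 gives T ≈ 334.8 K, at which ψ = 0.18.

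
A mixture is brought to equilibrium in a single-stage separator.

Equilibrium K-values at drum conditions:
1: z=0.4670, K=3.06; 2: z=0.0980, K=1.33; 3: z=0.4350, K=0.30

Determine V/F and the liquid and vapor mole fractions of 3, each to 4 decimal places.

V/F = 0.5333, x_3 = 0.6941, y_3 = 0.2082

Material balance + equilibrium reduce to Σ zᵢ(Kᵢ−1)/(1+V/F(Kᵢ−1)) = 0.
Feasibility: ΣzᵢKᵢ = 1.6899, Σzᵢ/Kᵢ = 1.6763 — both > 1, two phases present.
Newton iteration, V/F⁰ = 0.51:
  V/F = 0.5100: g = 0.02326, g' = -0.9947 → V/F = 0.5334
  V/F = 0.5334: g = -0.00006, g' = -1.0004 → V/F = 0.5333
Converged at V/F = 0.5333.
Compositions from xᵢ = zᵢ/(1+V/F(Kᵢ−1)), yᵢ = Kᵢxᵢ:
  1: x = 0.2225, y = 0.6809
  2: x = 0.0833, y = 0.1108
  3: x = 0.6941, y = 0.2082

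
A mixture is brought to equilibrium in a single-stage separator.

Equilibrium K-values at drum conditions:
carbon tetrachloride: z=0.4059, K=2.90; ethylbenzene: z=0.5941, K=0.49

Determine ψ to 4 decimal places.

ψ = 0.4832

Rachford–Rice: g(ψ) = Σ zᵢ(Kᵢ−1)/(1+ψ(Kᵢ−1)) = 0.
g(0) = ΣzᵢKᵢ − 1 = 0.4682 and g(1) = 1 − Σzᵢ/Kᵢ = -0.3524, so a root lies in (0, 1).
Binary case is linear: z₁(K₁−1)(1+ψ(K₂−1)) + z₂(K₂−1)(1+ψ(K₁−1)) = 0
⇒ ψ = [z₁(K₁−1)+z₂(K₂−1)] / [−(K₁−1)(K₂−1)] = 0.46822/0.96900 = 0.4832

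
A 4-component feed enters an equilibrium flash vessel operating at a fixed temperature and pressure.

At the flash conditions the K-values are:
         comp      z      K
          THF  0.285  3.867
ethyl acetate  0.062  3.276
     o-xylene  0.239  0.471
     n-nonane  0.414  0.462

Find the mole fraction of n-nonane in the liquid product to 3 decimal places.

Rachford–Rice: g(β) = Σ zᵢ(Kᵢ−1)/(1+β(Kᵢ−1)) = 0.
Feasibility: ΣzᵢKᵢ = 1.609, Σzᵢ/Kᵢ = 1.496 — both > 1, two phases present.
Newton–Raphson from β = 0.5:
  β = 0.500: g = -0.0748, g' = -0.814 → β = 0.408
  β = 0.408: g = 0.0031, g' = -0.889 → β = 0.412
Converged at β = 0.412.
Compositions from xᵢ = zᵢ/(1+β(Kᵢ−1)), yᵢ = Kᵢxᵢ:
  THF: x = 0.131, y = 0.506
  ethyl acetate: x = 0.032, y = 0.105
  o-xylene: x = 0.306, y = 0.144
  n-nonane: x = 0.532, y = 0.246

x_n-nonane = 0.532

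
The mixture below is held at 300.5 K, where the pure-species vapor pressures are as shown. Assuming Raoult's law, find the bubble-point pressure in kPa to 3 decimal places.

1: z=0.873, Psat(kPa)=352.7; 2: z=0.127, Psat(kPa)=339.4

Pbub = 351.011 kPa

At the bubble point ψ → 0, so ΣzᵢKᵢ = 1 with Kᵢ = Pᵢˢᵃᵗ/P ⇒ P = ΣzᵢPᵢˢᵃᵗ.
P = 0.873·352.7 + 0.127·339.4 = 351.011 kPa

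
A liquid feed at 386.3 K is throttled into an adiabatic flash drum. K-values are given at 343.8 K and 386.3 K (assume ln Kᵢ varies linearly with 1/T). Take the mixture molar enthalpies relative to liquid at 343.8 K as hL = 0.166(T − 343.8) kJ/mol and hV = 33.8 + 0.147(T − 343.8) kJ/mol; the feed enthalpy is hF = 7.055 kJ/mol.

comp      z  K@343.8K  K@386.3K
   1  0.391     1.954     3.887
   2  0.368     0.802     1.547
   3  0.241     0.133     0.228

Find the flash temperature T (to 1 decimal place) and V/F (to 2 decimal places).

Adiabatic flash: solve Rachford–Rice at each trial T, then check hF = ψ·hV(T) + (1−ψ)·hL(T).
  T = 343.8 K: K = (1.954, 0.802, 0.133), RR gives ψ = 0.171, H_out = 5.777 kJ/mol
  T = 386.3 K: K = (3.887, 1.547, 0.228), RR gives ψ = 0.796, H_out = 33.314 kJ/mol
  T = 365.1 K: K = (2.814, 1.136, 0.177), RR gives ψ = 0.594, H_out = 23.363 kJ/mol
  T = 354.5 K: K = (2.360, 0.960, 0.154), RR gives ψ = 0.430, H_out = 16.238 kJ/mol
  T = 349.1 K: K = (2.149, 0.878, 0.143), RR gives ψ = 0.316, H_out = 11.513 kJ/mol
  T = 346.5 K: K = (2.052, 0.840, 0.138), RR gives ψ = 0.249, H_out = 8.860 kJ/mol
  T = 345.1 K: K = (2.001, 0.820, 0.135), RR gives ψ = 0.210, H_out = 7.307 kJ/mol
Linear interpolation between T = 343.8 (H_out = 5.777) and T = 345.1 (H_out = 7.307) on hF = 7.055 gives T ≈ 344.9 K, at which ψ = 0.20.

T = 344.9 K, V/F = 0.20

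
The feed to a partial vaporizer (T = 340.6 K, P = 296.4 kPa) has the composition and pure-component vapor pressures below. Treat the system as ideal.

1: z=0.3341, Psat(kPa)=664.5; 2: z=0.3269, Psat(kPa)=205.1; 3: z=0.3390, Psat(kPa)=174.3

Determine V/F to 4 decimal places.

Raoult's law: Kᵢ = Pᵢˢᵃᵗ/P = Pᵢˢᵃᵗ/296.4.
  K_1 = 664.5/296.4 = 2.241903, K_2 = 205.1/296.4 = 0.691970, K_3 = 174.3/296.4 = 0.588057
Material balance + equilibrium reduce to Σ zᵢ(Kᵢ−1)/(1+V/F(Kᵢ−1)) = 0.
Feasibility: ΣzᵢKᵢ = 1.1746, Σzᵢ/Kᵢ = 1.1979 — both > 1, two phases present.
Iterate (Newton) starting at V/F = 0.45:
  V/F = 0.4500: g = -0.02216, g' = -0.3405 → V/F = 0.3849
  V/F = 0.3849: g = 0.00051, g' = -0.3570 → V/F = 0.3864
Converged at V/F = 0.3864.

V/F = 0.3864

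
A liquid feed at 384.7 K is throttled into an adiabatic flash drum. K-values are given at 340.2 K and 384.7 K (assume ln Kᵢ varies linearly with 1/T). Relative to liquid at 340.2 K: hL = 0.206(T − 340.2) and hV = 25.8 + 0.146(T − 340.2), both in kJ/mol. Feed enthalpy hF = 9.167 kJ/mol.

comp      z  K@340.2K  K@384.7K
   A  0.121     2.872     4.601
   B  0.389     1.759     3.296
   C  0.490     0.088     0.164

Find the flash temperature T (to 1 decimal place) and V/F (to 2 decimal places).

Adiabatic flash: solve Rachford–Rice at each trial T, then check hF = ψ·hV(T) + (1−ψ)·hL(T).
  T = 340.2 K: K = (2.872, 1.759, 0.088), RR gives ψ = 0.073, H_out = 1.891 kJ/mol
  T = 384.7 K: K = (4.601, 3.296, 0.164), RR gives ψ = 0.418, H_out = 18.835 kJ/mol
  T = 362.4 K: K = (3.686, 2.453, 0.122), RR gives ψ = 0.293, H_out = 11.732 kJ/mol
  T = 351.3 K: K = (3.267, 2.088, 0.104), RR gives ψ = 0.201, H_out = 7.349 kJ/mol
  T = 356.9 K: K = (3.475, 2.268, 0.113), RR gives ψ = 0.251, H_out = 9.662 kJ/mol
  T = 354.1 K: K = (3.370, 2.177, 0.109), RR gives ψ = 0.227, H_out = 8.535 kJ/mol
  T = 355.5 K: K = (3.422, 2.222, 0.111), RR gives ψ = 0.239, H_out = 9.105 kJ/mol
Linear interpolation between T = 355.5 (H_out = 9.105) and T = 356.9 (H_out = 9.662) on hF = 9.167 gives T ≈ 355.7 K, at which ψ = 0.24.

T = 355.7 K, V/F = 0.24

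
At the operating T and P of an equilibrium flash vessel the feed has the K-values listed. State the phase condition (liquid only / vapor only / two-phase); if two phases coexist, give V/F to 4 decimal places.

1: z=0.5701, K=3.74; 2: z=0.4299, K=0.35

ΣzᵢKᵢ = 2.2826; Σzᵢ/Kᵢ = 1.3807.
Both exceed 1, so a two-phase solution exists.
Binary case is linear: z₁(K₁−1)(1+ψ(K₂−1)) + z₂(K₂−1)(1+ψ(K₁−1)) = 0
⇒ ψ = [z₁(K₁−1)+z₂(K₂−1)] / [−(K₁−1)(K₂−1)] = 1.28264/1.78100 = 0.7202

two-phase, V/F = 0.7202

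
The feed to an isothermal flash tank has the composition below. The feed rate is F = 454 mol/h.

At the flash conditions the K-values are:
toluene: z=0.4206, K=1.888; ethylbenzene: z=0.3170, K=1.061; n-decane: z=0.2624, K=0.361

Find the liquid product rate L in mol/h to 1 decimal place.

L = 192.0 mol/h

Newton–Raphson from V/F = 0.5:
  V/F = 0.5000: g = 0.03102, g' = -0.3915 → V/F = 0.5792
  V/F = 0.5792: g = -0.00089, g' = -0.4158 → V/F = 0.5771
Converged at V/F = 0.5771.
Then V = V/F·F = 0.5771·454 = 262.0 mol/h and L = F − V = 192.0 mol/h.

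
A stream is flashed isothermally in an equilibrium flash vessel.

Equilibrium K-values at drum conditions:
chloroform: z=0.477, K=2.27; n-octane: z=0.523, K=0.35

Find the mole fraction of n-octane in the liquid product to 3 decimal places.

Newton–Raphson from ψ = 0.5:
  ψ = 0.500: g = -0.1331, g' = -0.773 → ψ = 0.328
  ψ = 0.328: g = -0.0042, g' = -0.740 → ψ = 0.322
Converged at ψ = 0.322.
Compositions from xᵢ = zᵢ/(1+ψ(Kᵢ−1)), yᵢ = Kᵢxᵢ:
  chloroform: x = 0.339, y = 0.768
  n-octane: x = 0.661, y = 0.232

x_n-octane = 0.661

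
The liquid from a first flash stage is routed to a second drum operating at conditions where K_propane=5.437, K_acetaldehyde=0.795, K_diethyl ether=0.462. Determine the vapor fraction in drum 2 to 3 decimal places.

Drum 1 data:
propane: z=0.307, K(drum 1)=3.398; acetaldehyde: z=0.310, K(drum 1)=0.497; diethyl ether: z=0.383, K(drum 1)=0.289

Drum 1:
Rachford–Rice: g(ψ₁) = Σ zᵢ(Kᵢ−1)/(1+ψ₁(Kᵢ−1)) = 0.
Feasibility: ΣzᵢKᵢ = 1.308, Σzᵢ/Kᵢ = 2.039 — both > 1, two phases present.
Newton iteration, ψ₁⁰ = 0.5:
  ψ₁ = 0.500: g = -0.2961, g' = -0.971 → ψ₁ = 0.195
  ψ₁ = 0.195: g = 0.0124, g' = -1.177 → ψ₁ = 0.206
Converged at ψ₁ = 0.206.
Drum-1 compositions:
  propane: x = 0.206, y = 0.698
  acetaldehyde: x = 0.346, y = 0.172
  diethyl ether: x = 0.449, y = 0.130
Drum-2 feed = drum-1 liquid: z₂ = (0.2056, 0.3458, 0.4486).
Drum 2:
Material balance + equilibrium reduce to Σ zᵢ(Kᵢ−1)/(1+ψ₂(Kᵢ−1)) = 0.
Check two-phase: ΣzᵢKᵢ = 1.600 > 1 and Σzᵢ/Kᵢ = 1.444 > 1, so g(0) = 0.600 > 0 and g(1) = -0.444 < 0.
Iterate (Newton) starting at ψ₂ = 0.68:
  ψ₂ = 0.680: g = -0.2359, g' = -0.593 → ψ₂ = 0.282
  ψ₂ = 0.282: g = 0.0451, g' = -0.994 → ψ₂ = 0.328
  ψ₂ = 0.328: g = 0.0027, g' = -0.880 → ψ₂ = 0.331
Converged at ψ₂ = 0.331.
  propane: x = 0.083, y = 0.453
  acetaldehyde: x = 0.371, y = 0.295
  diethyl ether: x = 0.546, y = 0.252

V/F (drum 2) = 0.331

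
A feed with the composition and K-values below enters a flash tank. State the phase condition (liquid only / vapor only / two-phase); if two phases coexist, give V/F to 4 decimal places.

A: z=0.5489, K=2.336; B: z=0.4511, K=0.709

vapor only

ΣzᵢKᵢ = 1.6021; Σzᵢ/Kᵢ = 0.8712.
Since Σzᵢ/Kᵢ < 1 the mixture is above its dew point — single vapor phase.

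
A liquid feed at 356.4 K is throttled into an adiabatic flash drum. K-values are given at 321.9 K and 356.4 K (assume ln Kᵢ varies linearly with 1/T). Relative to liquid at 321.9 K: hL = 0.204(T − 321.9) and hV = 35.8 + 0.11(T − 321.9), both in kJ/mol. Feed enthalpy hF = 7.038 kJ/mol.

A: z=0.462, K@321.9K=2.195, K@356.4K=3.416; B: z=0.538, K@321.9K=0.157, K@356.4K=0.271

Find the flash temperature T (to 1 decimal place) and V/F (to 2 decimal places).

Adiabatic flash: solve Rachford–Rice at each trial T, then check hF = ψ·hV(T) + (1−ψ)·hL(T).
  T = 321.9 K: K = (2.195, 0.157), RR gives ψ = 0.098, H_out = 3.502 kJ/mol
  T = 356.4 K: K = (3.416, 0.271), RR gives ψ = 0.411, H_out = 20.421 kJ/mol
  T = 339.1 K: K = (2.767, 0.209), RR gives ψ = 0.280, H_out = 13.069 kJ/mol
  T = 330.5 K: K = (2.472, 0.182), RR gives ψ = 0.199, H_out = 8.725 kJ/mol
  T = 326.2 K: K = (2.331, 0.169), RR gives ψ = 0.152, H_out = 6.254 kJ/mol
  T = 328.4 K: K = (2.403, 0.176), RR gives ψ = 0.177, H_out = 7.549 kJ/mol
Linear interpolation between T = 326.2 (H_out = 6.254) and T = 328.4 (H_out = 7.549) on hF = 7.038 gives T ≈ 327.5 K, at which ψ = 0.17.

T = 327.5 K, V/F = 0.17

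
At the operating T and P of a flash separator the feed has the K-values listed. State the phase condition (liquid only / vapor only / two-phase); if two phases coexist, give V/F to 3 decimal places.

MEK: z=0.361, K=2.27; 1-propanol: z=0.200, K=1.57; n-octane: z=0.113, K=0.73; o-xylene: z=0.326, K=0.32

two-phase, V/F = 0.497

ΣzᵢKᵢ = 1.320; Σzᵢ/Kᵢ = 1.460.
Both exceed 1, so a two-phase solution exists.
Let ψ = V/F and solve Σ zᵢ(Kᵢ−1)/(1+ψ(Kᵢ−1)) = 0.
Iterate (Newton) starting at ψ = 0.5:
  ψ = 0.500: g = -0.0020, g' = -0.614 → ψ = 0.497
Converged at ψ = 0.497.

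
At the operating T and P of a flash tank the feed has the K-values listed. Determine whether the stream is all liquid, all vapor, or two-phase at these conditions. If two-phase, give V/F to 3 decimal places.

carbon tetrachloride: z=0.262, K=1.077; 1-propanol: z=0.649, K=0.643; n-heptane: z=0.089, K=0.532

ΣzᵢKᵢ = 0.747; Σzᵢ/Kᵢ = 1.420.
Since ΣzᵢKᵢ < 1 the mixture is below its bubble point — single liquid phase.

all liquid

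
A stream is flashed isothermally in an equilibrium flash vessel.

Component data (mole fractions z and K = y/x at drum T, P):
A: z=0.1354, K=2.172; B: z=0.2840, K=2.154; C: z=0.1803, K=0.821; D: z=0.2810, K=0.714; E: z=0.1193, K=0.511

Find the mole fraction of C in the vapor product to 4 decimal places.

y_C = 0.1747

Newton iteration, β⁰ = 0.46:
  β = 0.4600: g = 0.11421, g' = -0.3247 → β = 0.8117
  β = 0.8117: g = 0.01138, g' = -0.2750 → β = 0.8531
  β = 0.8531: g = 0.00001, g' = -0.2748 → β = 0.8532
Converged at β = 0.8532.
Compositions from xᵢ = zᵢ/(1+β(Kᵢ−1)), yᵢ = Kᵢxᵢ:
  A: x = 0.0677, y = 0.1471
  B: x = 0.1431, y = 0.3083
  C: x = 0.2128, y = 0.1747
  D: x = 0.3717, y = 0.2654
  E: x = 0.2047, y = 0.1046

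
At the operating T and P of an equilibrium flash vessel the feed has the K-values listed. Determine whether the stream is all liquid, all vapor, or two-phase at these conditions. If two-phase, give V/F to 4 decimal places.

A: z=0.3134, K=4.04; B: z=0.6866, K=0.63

ΣzᵢKᵢ = 1.6987; Σzᵢ/Kᵢ = 1.1674.
Both exceed 1, so a two-phase solution exists.
Rachford–Rice: g(ψ) = Σ zᵢ(Kᵢ−1)/(1+ψ(Kᵢ−1)) = 0.
Iterate (Newton) starting at ψ = 0.45:
  ψ = 0.4500: g = 0.09755, g' = -0.6518 → ψ = 0.5997
  ψ = 0.5997: g = 0.01102, g' = -0.5187 → ψ = 0.6209
  ψ = 0.6209: g = 0.00014, g' = -0.5058 → ψ = 0.6212
Converged at ψ = 0.6212.

two-phase, V/F = 0.6212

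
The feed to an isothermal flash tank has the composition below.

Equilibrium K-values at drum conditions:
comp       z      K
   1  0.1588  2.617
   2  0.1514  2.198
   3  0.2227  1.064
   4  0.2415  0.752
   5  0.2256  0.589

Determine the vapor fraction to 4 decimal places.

Material balance + equilibrium reduce to Σ zᵢ(Kᵢ−1)/(1+ψ(Kᵢ−1)) = 0.
g(0) = ΣzᵢKᵢ − 1 = 0.2998 and g(1) = 1 − Σzᵢ/Kᵢ = -0.0430, so a root lies in (0, 1).
Newton iteration, ψ⁰ = 0.69:
  ψ = 0.6900: g = 0.03263, g' = -0.2546 → ψ = 0.8182
  ψ = 0.8182: g = 0.00084, g' = -0.2431 → ψ = 0.8216
Converged at ψ = 0.8216.

ψ = 0.8216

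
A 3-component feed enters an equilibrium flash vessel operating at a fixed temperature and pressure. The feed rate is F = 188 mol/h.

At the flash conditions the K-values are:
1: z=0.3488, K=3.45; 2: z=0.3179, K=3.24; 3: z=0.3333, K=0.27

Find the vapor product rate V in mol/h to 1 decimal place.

Material balance + equilibrium reduce to Σ zᵢ(Kᵢ−1)/(1+V/F(Kᵢ−1)) = 0.
Check two-phase: ΣzᵢKᵢ = 2.3233 > 1 and Σzᵢ/Kᵢ = 1.4337 > 1, so g(0) = 1.3233 > 0 and g(1) = -0.4337 < 0.
Newton–Raphson from V/F = 0.59:
  V/F = 0.5900: g = 0.22879, g' = -1.1941 → V/F = 0.7816
  V/F = 0.7816: g = -0.01455, g' = -1.4204 → V/F = 0.7714
  V/F = 0.7714: g = -0.00013, g' = -1.3955 → V/F = 0.7713
Converged at V/F = 0.7713.
Then V = V/F·F = 0.7713·188 = 145.0 mol/h and L = F − V = 43.0 mol/h.

V = 145.0 mol/h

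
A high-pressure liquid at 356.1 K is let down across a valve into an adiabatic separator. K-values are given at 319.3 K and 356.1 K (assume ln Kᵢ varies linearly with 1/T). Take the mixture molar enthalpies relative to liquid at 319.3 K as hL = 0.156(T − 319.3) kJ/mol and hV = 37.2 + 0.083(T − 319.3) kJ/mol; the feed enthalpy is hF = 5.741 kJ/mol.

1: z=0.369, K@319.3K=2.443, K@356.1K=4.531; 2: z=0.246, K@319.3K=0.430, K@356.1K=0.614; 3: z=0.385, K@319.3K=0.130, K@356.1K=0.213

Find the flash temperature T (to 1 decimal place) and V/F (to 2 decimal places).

Adiabatic flash: solve Rachford–Rice at each trial T, then check hF = ψ·hV(T) + (1−ψ)·hL(T).
  T = 319.3 K: K = (2.443, 0.430, 0.130), RR gives ψ = 0.052, H_out = 1.934 kJ/mol
  T = 356.1 K: K = (4.531, 0.614, 0.213), RR gives ψ = 0.389, H_out = 19.180 kJ/mol
  T = 337.7 K: K = (3.384, 0.519, 0.169), RR gives ψ = 0.260, H_out = 12.176 kJ/mol
  T = 328.5 K: K = (2.888, 0.474, 0.149), RR gives ψ = 0.172, H_out = 7.704 kJ/mol
  T = 323.9 K: K = (2.659, 0.452, 0.139), RR gives ψ = 0.117, H_out = 5.032 kJ/mol
  T = 326.2 K: K = (2.772, 0.463, 0.144), RR gives ψ = 0.145, H_out = 6.414 kJ/mol
Linear interpolation between T = 323.9 (H_out = 5.032) and T = 326.2 (H_out = 6.414) on hF = 5.741 gives T ≈ 325.1 K, at which ψ = 0.13.

T = 325.1 K, V/F = 0.13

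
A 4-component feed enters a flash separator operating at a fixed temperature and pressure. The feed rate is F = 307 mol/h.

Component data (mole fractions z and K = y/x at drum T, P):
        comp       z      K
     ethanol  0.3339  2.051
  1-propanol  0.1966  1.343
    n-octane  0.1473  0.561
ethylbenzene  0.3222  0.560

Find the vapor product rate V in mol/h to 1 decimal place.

V = 175.4 mol/h

Material balance + equilibrium reduce to Σ zᵢ(Kᵢ−1)/(1+V/F(Kᵢ−1)) = 0.
Feasibility: ΣzᵢKᵢ = 1.2119, Σzᵢ/Kᵢ = 1.1471 — both > 1, two phases present.
Newton iteration, V/F⁰ = 0.48:
  V/F = 0.4800: g = 0.02950, g' = -0.3258 → V/F = 0.5705
  V/F = 0.5705: g = 0.00022, g' = -0.3220 → V/F = 0.5712
Converged at V/F = 0.5712.
Then V = V/F·F = 0.5712·307 = 175.4 mol/h and L = F − V = 131.6 mol/h.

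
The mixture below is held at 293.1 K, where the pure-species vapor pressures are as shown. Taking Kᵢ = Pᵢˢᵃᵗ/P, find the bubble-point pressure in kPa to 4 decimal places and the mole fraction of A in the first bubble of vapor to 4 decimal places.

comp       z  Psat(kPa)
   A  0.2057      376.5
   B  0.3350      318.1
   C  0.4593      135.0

At the bubble point ψ → 0, so ΣzᵢKᵢ = 1 with Kᵢ = Pᵢˢᵃᵗ/P ⇒ P = ΣzᵢPᵢˢᵃᵗ.
P = 0.2057·376.5 + 0.3350·318.1 + 0.4593·135.0 = 246.0151 kPa
yᵢ = zᵢPᵢˢᵃᵗ/P ⇒ y_A = 0.2057·376.5/246.0151 = 0.3148

Pbub = 246.0151 kPa, y_A = 0.3148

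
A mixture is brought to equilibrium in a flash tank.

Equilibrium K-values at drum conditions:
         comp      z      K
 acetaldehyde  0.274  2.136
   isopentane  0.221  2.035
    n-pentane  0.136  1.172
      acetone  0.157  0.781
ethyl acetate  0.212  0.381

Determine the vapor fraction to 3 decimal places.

ψ = 0.814

Material balance + equilibrium reduce to Σ zᵢ(Kᵢ−1)/(1+ψ(Kᵢ−1)) = 0.
Feasibility: ΣzᵢKᵢ = 1.398, Σzᵢ/Kᵢ = 1.110 — both > 1, two phases present.
Newton iteration, ψ⁰ = 0.43:
  ψ = 0.430: g = 0.1724, g' = -0.436 → ψ = 0.825
  ψ = 0.825: g = -0.0056, g' = -0.517 → ψ = 0.814
Converged at ψ = 0.814.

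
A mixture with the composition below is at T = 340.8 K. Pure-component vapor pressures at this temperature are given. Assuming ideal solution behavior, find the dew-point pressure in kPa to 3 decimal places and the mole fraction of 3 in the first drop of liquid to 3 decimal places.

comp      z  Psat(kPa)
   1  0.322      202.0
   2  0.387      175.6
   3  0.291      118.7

At the dew point ψ → 1, so Σzᵢ/Kᵢ = 1 with Kᵢ = Pᵢˢᵃᵗ/P ⇒ 1/P = Σzᵢ/Pᵢˢᵃᵗ.
1/P = 0.322/202.0 + 0.387/175.6 + 0.291/118.7 = 0.006249 ⇒ P = 160.013 kPa
xᵢ = zᵢP/Pᵢˢᵃᵗ ⇒ x_3 = 0.291·160.013/118.7 = 0.392

Pdew = 160.013 kPa, x_3 = 0.392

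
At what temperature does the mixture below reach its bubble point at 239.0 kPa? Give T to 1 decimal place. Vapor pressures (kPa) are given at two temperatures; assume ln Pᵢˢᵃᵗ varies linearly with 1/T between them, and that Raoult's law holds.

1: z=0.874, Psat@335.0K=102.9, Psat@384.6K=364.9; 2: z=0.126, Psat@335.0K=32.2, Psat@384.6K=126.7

T = 370.1 K

Bubble-point temperature: ΣzᵢPᵢˢᵃᵗ(T) = P. Interpolate ln Pᵢˢᵃᵗ = aᵢ + bᵢ/T.
  T = 335.0 K: ΣzᵢPᵢˢᵃᵗ = 93.99 kPa
  T = 384.6 K: ΣzᵢPᵢˢᵃᵗ = 334.89 kPa
  T = 359.8 K: ΣzᵢPᵢˢᵃᵗ = 185.35 kPa
  T = 372.2 K: ΣzᵢPᵢˢᵃᵗ = 251.60 kPa
  T = 366.0 K: ΣzᵢPᵢˢᵃᵗ = 216.51 kPa
  T = 369.1 K: ΣzᵢPᵢˢᵃᵗ = 233.54 kPa
  T = 370.6 K: ΣzᵢPᵢˢᵃᵗ = 242.15 kPa
Interpolating between 369.1 K and 370.6 K gives T ≈ 370.1 K.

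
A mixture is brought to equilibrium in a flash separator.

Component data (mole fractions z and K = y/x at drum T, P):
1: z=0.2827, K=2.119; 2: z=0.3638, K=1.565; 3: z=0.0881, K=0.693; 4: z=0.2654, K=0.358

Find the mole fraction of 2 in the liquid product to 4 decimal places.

x_2 = 0.2646

Iterate (Newton) starting at β = 0.5:
  β = 0.5000: g = 0.08023, g' = -0.4650 → β = 0.6725
  β = 0.6725: g = -0.00449, g' = -0.5282 → β = 0.6640
Converged at β = 0.6640.
Compositions from xᵢ = zᵢ/(1+β(Kᵢ−1)), yᵢ = Kᵢxᵢ:
  1: x = 0.1622, y = 0.3437
  2: x = 0.2646, y = 0.4140
  3: x = 0.1107, y = 0.0767
  4: x = 0.4626, y = 0.1656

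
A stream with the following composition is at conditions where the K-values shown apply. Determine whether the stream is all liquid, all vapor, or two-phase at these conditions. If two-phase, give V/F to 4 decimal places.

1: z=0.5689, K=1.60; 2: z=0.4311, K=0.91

all vapor

ΣzᵢKᵢ = 1.3025; Σzᵢ/Kᵢ = 0.8293.
Since Σzᵢ/Kᵢ < 1 the mixture is above its dew point — single vapor phase.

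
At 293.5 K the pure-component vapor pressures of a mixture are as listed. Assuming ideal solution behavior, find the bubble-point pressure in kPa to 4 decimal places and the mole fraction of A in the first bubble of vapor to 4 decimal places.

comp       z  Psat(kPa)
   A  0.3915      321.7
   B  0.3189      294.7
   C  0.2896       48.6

Pbub = 233.9999 kPa, y_A = 0.5382

At the bubble point ψ → 0, so ΣzᵢKᵢ = 1 with Kᵢ = Pᵢˢᵃᵗ/P ⇒ P = ΣzᵢPᵢˢᵃᵗ.
P = 0.3915·321.7 + 0.3189·294.7 + 0.2896·48.6 = 233.9999 kPa
yᵢ = zᵢPᵢˢᵃᵗ/P ⇒ y_A = 0.3915·321.7/233.9999 = 0.5382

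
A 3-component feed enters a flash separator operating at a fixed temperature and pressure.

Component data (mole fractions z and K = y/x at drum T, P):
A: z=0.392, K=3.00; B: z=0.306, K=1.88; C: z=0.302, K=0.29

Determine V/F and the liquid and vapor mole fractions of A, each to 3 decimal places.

Iterate (Newton) starting at V/F = 0.5:
  V/F = 0.500: g = 0.2466, g' = -0.872 → V/F = 0.783
  V/F = 0.783: g = -0.0176, g' = -1.093 → V/F = 0.767
  V/F = 0.767: g = -0.0003, g' = -1.062 → V/F = 0.766
Converged at V/F = 0.766.
Compositions from xᵢ = zᵢ/(1+V/F(Kᵢ−1)), yᵢ = Kᵢxᵢ:
  A: x = 0.155, y = 0.464
  B: x = 0.183, y = 0.344
  C: x = 0.662, y = 0.192

V/F = 0.766, x_A = 0.155, y_A = 0.464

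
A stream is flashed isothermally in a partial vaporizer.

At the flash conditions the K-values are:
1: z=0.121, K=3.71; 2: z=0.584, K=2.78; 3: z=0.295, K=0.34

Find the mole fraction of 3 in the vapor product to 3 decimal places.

y_3 = 0.253

Rachford–Rice: g(ψ) = Σ zᵢ(Kᵢ−1)/(1+ψ(Kᵢ−1)) = 0.
g(0) = ΣzᵢKᵢ − 1 = 1.173 and g(1) = 1 − Σzᵢ/Kᵢ = -0.110, so a root lies in (0, 1).
Iterate (Newton) starting at ψ = 0.5:
  ψ = 0.500: g = 0.3987, g' = -0.964 → ψ = 0.913
Converged at ψ = 0.913.
Compositions from xᵢ = zᵢ/(1+ψ(Kᵢ−1)), yᵢ = Kᵢxᵢ:
  1: x = 0.035, y = 0.129
  2: x = 0.222, y = 0.618
  3: x = 0.743, y = 0.253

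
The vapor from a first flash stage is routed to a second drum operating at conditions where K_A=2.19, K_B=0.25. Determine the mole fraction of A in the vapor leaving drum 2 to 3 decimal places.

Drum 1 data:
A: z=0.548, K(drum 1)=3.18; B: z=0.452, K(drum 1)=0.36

Drum 1:
Let ψ₁ = V/F and solve Σ zᵢ(Kᵢ−1)/(1+ψ₁(Kᵢ−1)) = 0.
Check two-phase: ΣzᵢKᵢ = 1.905 > 1 and Σzᵢ/Kᵢ = 1.428 > 1, so g(0) = 0.905 > 0 and g(1) = -0.428 < 0.
Binary case is linear: z₁(K₁−1)(1+ψ₁(K₂−1)) + z₂(K₂−1)(1+ψ₁(K₁−1)) = 0
⇒ ψ₁ = [z₁(K₁−1)+z₂(K₂−1)] / [−(K₁−1)(K₂−1)] = 0.9054/1.3952 = 0.649
Drum-1 compositions:
  A: x = 0.227, y = 0.722
  B: x = 0.773, y = 0.278
Drum-2 feed = drum-1 vapor: z₂ = (0.7217, 0.2783).
Drum 2:
Binary case is linear: z₁(K₁−1)(1+ψ₂(K₂−1)) + z₂(K₂−1)(1+ψ₂(K₁−1)) = 0
⇒ ψ₂ = [z₁(K₁−1)+z₂(K₂−1)] / [−(K₁−1)(K₂−1)] = 0.6501/0.8925 = 0.728
  A: x = 0.387, y = 0.847
  B: x = 0.613, y = 0.153

y_A (drum 2) = 0.847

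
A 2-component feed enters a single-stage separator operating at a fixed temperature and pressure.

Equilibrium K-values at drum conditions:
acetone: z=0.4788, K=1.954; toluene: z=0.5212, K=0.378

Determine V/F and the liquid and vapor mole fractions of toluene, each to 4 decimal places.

Rachford–Rice: g(V/F) = Σ zᵢ(Kᵢ−1)/(1+V/F(Kᵢ−1)) = 0.
Feasibility: ΣzᵢKᵢ = 1.1326, Σzᵢ/Kᵢ = 1.6239 — both > 1, two phases present.
Iterate (Newton) starting at V/F = 0.7:
  V/F = 0.7000: g = -0.30031, g' = -0.7892 → V/F = 0.3195
  V/F = 0.3195: g = -0.05451, g' = -0.5700 → V/F = 0.2239
  V/F = 0.2239: g = -0.00024, g' = -0.5680 → V/F = 0.2234
Converged at V/F = 0.2234.
Compositions from xᵢ = zᵢ/(1+V/F(Kᵢ−1)), yᵢ = Kᵢxᵢ:
  acetone: x = 0.3947, y = 0.7712
  toluene: x = 0.6053, y = 0.2288

V/F = 0.2234, x_toluene = 0.6053, y_toluene = 0.2288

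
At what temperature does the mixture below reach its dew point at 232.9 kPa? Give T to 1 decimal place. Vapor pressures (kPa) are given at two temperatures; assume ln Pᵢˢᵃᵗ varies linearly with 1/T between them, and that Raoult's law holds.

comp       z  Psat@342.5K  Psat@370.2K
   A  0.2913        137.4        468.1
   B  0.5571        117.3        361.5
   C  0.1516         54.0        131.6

Dew-point temperature: Σzᵢ·P/Pᵢˢᵃᵗ(T) = 1. Interpolate ln Pᵢˢᵃᵗ = aᵢ + bᵢ/T.
  T = 342.5 K: ΣzᵢP/Pᵢˢᵃᵗ = 2.2537
  T = 370.2 K: ΣzᵢP/Pᵢˢᵃᵗ = 0.7721
  T = 356.4 K: ΣzᵢP/Pᵢˢᵃᵗ = 1.2868
  T = 363.3 K: ΣzᵢP/Pᵢˢᵃᵗ = 0.9915
  T = 359.9 K: ΣzᵢP/Pᵢˢᵃᵗ = 1.1259
  T = 361.6 K: ΣzᵢP/Pᵢˢᵃᵗ = 1.0562
Interpolating between 361.6 K and 363.3 K gives T ≈ 363.1 K.

T = 363.1 K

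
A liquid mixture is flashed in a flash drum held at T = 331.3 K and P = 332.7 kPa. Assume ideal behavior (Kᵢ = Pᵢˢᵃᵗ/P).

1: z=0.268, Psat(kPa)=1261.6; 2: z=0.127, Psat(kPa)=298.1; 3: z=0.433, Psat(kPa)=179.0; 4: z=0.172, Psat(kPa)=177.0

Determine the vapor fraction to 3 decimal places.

ψ = 0.393

Raoult's law: Kᵢ = Pᵢˢᵃᵗ/P = Pᵢˢᵃᵗ/332.7.
  K_1 = 1261.6/332.7 = 3.79200, K_2 = 298.1/332.7 = 0.89600, K_3 = 179.0/332.7 = 0.53802, K_4 = 177.0/332.7 = 0.53201
Rachford–Rice: g(ψ) = Σ zᵢ(Kᵢ−1)/(1+ψ(Kᵢ−1)) = 0.
g(0) = ΣzᵢKᵢ − 1 = 0.455 and g(1) = 1 − Σzᵢ/Kᵢ = -0.341, so a root lies in (0, 1).
Iterate (Newton) starting at ψ = 0.5:
  ψ = 0.500: g = -0.0668, g' = -0.586 → ψ = 0.386
  ψ = 0.386: g = 0.0047, g' = -0.679 → ψ = 0.393
Converged at ψ = 0.393.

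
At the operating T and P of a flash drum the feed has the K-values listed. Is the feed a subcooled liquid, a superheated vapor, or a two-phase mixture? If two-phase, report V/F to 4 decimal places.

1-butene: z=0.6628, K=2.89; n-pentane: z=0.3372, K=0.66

ΣzᵢKᵢ = 2.1380; Σzᵢ/Kᵢ = 0.7403.
Since Σzᵢ/Kᵢ < 1 the mixture is above its dew point — single vapor phase.

superheated vapor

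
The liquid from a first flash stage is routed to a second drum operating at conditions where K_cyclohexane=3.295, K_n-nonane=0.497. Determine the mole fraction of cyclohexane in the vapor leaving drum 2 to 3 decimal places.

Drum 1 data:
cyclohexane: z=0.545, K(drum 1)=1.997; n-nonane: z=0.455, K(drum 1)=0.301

Drum 1:
Material balance + equilibrium reduce to Σ zᵢ(Kᵢ−1)/(1+ψ₁(Kᵢ−1)) = 0.
Check two-phase: ΣzᵢKᵢ = 1.225 > 1 and Σzᵢ/Kᵢ = 1.785 > 1, so g(0) = 0.225 > 0 and g(1) = -0.785 < 0.
Iterate (Newton) starting at ψ₁ = 0.5:
  ψ₁ = 0.500: g = -0.1263, g' = -0.767 → ψ₁ = 0.335
  ψ₁ = 0.335: g = -0.0081, g' = -0.684 → ψ₁ = 0.323
Converged at ψ₁ = 0.323.
Drum-1 compositions:
  cyclohexane: x = 0.412, y = 0.823
  n-nonane: x = 0.588, y = 0.177
Drum-2 feed = drum-1 liquid: z₂ = (0.4121, 0.5879).
Drum 2:
Let ψ₂ = V/F and solve Σ zᵢ(Kᵢ−1)/(1+ψ₂(Kᵢ−1)) = 0.
g(0) = ΣzᵢKᵢ − 1 = 0.650 and g(1) = 1 − Σzᵢ/Kᵢ = -0.308, so a root lies in (0, 1).
Binary case is linear: z₁(K₁−1)(1+ψ₂(K₂−1)) + z₂(K₂−1)(1+ψ₂(K₁−1)) = 0
⇒ ψ₂ = [z₁(K₁−1)+z₂(K₂−1)] / [−(K₁−1)(K₂−1)] = 0.6502/1.1544 = 0.563
  cyclohexane: x = 0.180, y = 0.592
  n-nonane: x = 0.820, y = 0.408

y_cyclohexane (drum 2) = 0.592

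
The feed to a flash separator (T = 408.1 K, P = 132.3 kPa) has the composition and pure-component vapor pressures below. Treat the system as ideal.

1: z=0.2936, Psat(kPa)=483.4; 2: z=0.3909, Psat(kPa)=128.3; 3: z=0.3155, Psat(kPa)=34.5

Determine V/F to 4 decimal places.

Raoult's law: Kᵢ = Pᵢˢᵃᵗ/P = Pᵢˢᵃᵗ/132.3.
  K_1 = 483.4/132.3 = 3.653817, K_2 = 128.3/132.3 = 0.969766, K_3 = 34.5/132.3 = 0.260771
Rachford–Rice: g(V/F) = Σ zᵢ(Kᵢ−1)/(1+V/F(Kᵢ−1)) = 0.
Feasibility: ΣzᵢKᵢ = 1.5341, Σzᵢ/Kᵢ = 1.6933 — both > 1, two phases present.
Newton iteration, V/F⁰ = 0.5:
  V/F = 0.5000: g = -0.04713, g' = -0.8161 → V/F = 0.4423
  V/F = 0.4423: g = -0.00003, g' = -0.8186 → V/F = 0.4422
Converged at V/F = 0.4422.

V/F = 0.4422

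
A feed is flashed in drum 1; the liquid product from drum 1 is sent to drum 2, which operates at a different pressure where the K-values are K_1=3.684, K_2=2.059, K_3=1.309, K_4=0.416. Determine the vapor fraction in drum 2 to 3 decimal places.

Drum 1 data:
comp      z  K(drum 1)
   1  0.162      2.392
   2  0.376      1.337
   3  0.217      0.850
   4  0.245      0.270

Drum 1:
Material balance + equilibrium reduce to Σ zᵢ(Kᵢ−1)/(1+ψ₁(Kᵢ−1)) = 0.
Feasibility: ΣzᵢKᵢ = 1.141, Σzᵢ/Kᵢ = 1.512 — both > 1, two phases present.
Newton–Raphson from ψ₁ = 0.5:
  ψ₁ = 0.500: g = -0.0754, g' = -0.470 → ψ₁ = 0.339
  ψ₁ = 0.339: g = -0.0052, g' = -0.415 → ψ₁ = 0.327
Converged at ψ₁ = 0.327.
Drum-1 compositions:
  1: x = 0.111, y = 0.266
  2: x = 0.339, y = 0.453
  3: x = 0.228, y = 0.194
  4: x = 0.322, y = 0.087
Drum-2 feed = drum-1 liquid: z₂ = (0.1113, 0.3387, 0.2282, 0.3218).
Drum 2:
Let ψ₂ = V/F and solve Σ zᵢ(Kᵢ−1)/(1+ψ₂(Kᵢ−1)) = 0.
g(0) = ΣzᵢKᵢ − 1 = 0.540 and g(1) = 1 − Σzᵢ/Kᵢ = -0.143, so a root lies in (0, 1).
Newton–Raphson from ψ₂ = 0.34:
  ψ₂ = 0.340: g = 0.2493, g' = -0.613 → ψ₂ = 0.746
  ψ₂ = 0.746: g = 0.0240, g' = -0.567 → ψ₂ = 0.789
  ψ₂ = 0.789: g = -0.0004, g' = -0.587 → ψ₂ = 0.788
Converged at ψ₂ = 0.788.
  1: x = 0.036, y = 0.132
  2: x = 0.185, y = 0.380
  3: x = 0.184, y = 0.240
  4: x = 0.596, y = 0.248

V/F (drum 2) = 0.788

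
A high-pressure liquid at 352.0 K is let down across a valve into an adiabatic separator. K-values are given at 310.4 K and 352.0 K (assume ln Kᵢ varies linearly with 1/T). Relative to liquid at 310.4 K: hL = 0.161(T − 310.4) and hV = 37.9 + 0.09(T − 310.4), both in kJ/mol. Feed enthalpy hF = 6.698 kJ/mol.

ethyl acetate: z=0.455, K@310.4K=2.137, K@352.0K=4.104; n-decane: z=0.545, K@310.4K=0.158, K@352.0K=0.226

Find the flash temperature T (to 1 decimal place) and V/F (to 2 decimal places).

T = 316.6 K, V/F = 0.15

Adiabatic flash: solve Rachford–Rice at each trial T, then check hF = ψ·hV(T) + (1−ψ)·hL(T).
  T = 310.4 K: K = (2.137, 0.158), RR gives ψ = 0.061, H_out = 2.314 kJ/mol
  T = 352.0 K: K = (4.104, 0.226), RR gives ψ = 0.412, H_out = 21.105 kJ/mol
  T = 331.2 K: K = (3.023, 0.191), RR gives ψ = 0.293, H_out = 14.023 kJ/mol
  T = 320.8 K: K = (2.556, 0.174), RR gives ψ = 0.201, H_out = 9.135 kJ/mol
  T = 315.6 K: K = (2.341, 0.166), RR gives ψ = 0.139, H_out = 6.056 kJ/mol
  T = 318.2 K: K = (2.447, 0.170), RR gives ψ = 0.172, H_out = 7.664 kJ/mol
  T = 316.9 K: K = (2.393, 0.168), RR gives ψ = 0.156, H_out = 6.879 kJ/mol
Linear interpolation between T = 315.6 (H_out = 6.056) and T = 316.9 (H_out = 6.879) on hF = 6.698 gives T ≈ 316.6 K, at which ψ = 0.15.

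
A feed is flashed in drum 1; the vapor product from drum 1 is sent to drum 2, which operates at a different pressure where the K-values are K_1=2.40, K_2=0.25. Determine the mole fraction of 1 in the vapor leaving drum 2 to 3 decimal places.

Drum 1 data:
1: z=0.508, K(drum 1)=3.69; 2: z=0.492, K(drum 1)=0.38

y_1 (drum 2) = 0.837

Drum 1:
Let ψ₁ = V/F and solve Σ zᵢ(Kᵢ−1)/(1+ψ₁(Kᵢ−1)) = 0.
g(0) = ΣzᵢKᵢ − 1 = 1.061 and g(1) = 1 − Σzᵢ/Kᵢ = -0.432, so a root lies in (0, 1).
Binary case is linear: z₁(K₁−1)(1+ψ₁(K₂−1)) + z₂(K₂−1)(1+ψ₁(K₁−1)) = 0
⇒ ψ₁ = [z₁(K₁−1)+z₂(K₂−1)] / [−(K₁−1)(K₂−1)] = 1.0615/1.6678 = 0.636
Drum-1 compositions:
  1: x = 0.187, y = 0.691
  2: x = 0.813, y = 0.309
Drum-2 feed = drum-1 vapor: z₂ = (0.6912, 0.3088).
Drum 2:
Binary case is linear: z₁(K₁−1)(1+ψ₂(K₂−1)) + z₂(K₂−1)(1+ψ₂(K₁−1)) = 0
⇒ ψ₂ = [z₁(K₁−1)+z₂(K₂−1)] / [−(K₁−1)(K₂−1)] = 0.7360/1.0500 = 0.701
  1: x = 0.349, y = 0.837
  2: x = 0.651, y = 0.163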